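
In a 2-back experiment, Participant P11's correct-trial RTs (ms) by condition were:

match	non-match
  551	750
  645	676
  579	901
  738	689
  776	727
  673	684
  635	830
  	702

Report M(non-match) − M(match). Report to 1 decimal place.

88.2 ms

M(match) = 4597/7 = 656.714
M(non-match) = 5959/8 = 744.875
Difference = 744.875 − 656.714 = 88.161 ms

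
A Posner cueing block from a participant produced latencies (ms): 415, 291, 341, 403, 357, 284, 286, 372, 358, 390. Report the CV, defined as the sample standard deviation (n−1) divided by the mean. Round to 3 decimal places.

0.139

n = 10, Σ = 3497, M = 349.7000
Σ(x−M)² = 21244.100; s = √(21244.100/9) = 48.5845
CV = 48.5845 / 349.7000 = 0.13893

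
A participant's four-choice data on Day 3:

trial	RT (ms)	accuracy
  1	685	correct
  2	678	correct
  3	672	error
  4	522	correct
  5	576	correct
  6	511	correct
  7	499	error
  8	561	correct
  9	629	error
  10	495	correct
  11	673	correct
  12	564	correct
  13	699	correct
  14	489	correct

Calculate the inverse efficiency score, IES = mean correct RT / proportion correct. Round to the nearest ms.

747 ms

Correct trials (n=11): 685, 678, 522, 576, 511, 561, 495, 673, 564, 699, 489
Mean correct RT = 6453/11 = 586.6364 ms
Proportion correct = 11/14
IES = 586.6364 / (11/14) = 746.628 ms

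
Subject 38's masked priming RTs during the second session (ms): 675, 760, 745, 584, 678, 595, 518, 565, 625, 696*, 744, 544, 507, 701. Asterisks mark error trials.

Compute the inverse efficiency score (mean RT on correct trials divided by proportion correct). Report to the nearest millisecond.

683 ms

Correct trials (n=13): 675, 760, 745, 584, 678, 595, 518, 565, 625, 744, 544, 507, 701
Mean correct RT = 8241/13 = 633.9231 ms
Proportion correct = 13/14
IES = 633.9231 / (13/14) = 682.686 ms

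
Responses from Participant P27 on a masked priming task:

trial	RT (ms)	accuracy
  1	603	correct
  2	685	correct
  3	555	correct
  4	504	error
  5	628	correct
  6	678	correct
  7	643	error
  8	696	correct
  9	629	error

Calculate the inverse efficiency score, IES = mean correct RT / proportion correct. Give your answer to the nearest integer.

961 ms

Correct trials (n=6): 603, 685, 555, 628, 678, 696
Mean correct RT = 3845/6 = 640.8333 ms
Proportion correct = 6/9
IES = 640.8333 / (6/9) = 961.250 ms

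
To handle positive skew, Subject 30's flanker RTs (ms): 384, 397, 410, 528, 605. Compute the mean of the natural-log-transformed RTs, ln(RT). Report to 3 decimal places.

6.125

ln(RT): 5.9506, 5.9839, 6.0162, 6.2691, 6.4052
Σ ln(RT) = 30.6251
Mean = 30.6251/5 = 6.12501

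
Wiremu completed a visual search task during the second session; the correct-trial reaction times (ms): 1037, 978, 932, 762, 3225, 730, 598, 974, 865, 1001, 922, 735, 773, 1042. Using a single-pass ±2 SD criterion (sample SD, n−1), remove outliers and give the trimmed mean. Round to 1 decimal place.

873.0 ms

n = 14, ΣRT = 14574, M = 1041.000
Σ(x−M)² = 5373220.00; s = √(5373220.00/13) = 642.903
Cutoffs: 1041.000 ± 2·642.903 → [-244.8, 2326.8]
Outside: 3225 → excluded.
Retained (n=13): Σ = 11349, mean = 11349/13 = 873.000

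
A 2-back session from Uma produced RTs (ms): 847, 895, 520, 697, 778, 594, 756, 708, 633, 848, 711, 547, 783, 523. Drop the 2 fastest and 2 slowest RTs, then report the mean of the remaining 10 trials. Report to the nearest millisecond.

705 ms

Sorted: 520, 523, 547, 594, 633, 697, 708, 711, 756, 778, 783, 847, 848, 895
Drop lowest 2 (520, 523) and highest 2 (848, 895)
Remaining (n=10): Σ = 7054, mean = 7054/10 = 705.400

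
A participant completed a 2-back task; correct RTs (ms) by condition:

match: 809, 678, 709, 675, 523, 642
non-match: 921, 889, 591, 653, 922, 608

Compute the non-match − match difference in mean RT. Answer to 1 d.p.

M(match) = 4036/6 = 672.667
M(non-match) = 4584/6 = 764.000
Difference = 764.000 − 672.667 = 91.333 ms

91.3 ms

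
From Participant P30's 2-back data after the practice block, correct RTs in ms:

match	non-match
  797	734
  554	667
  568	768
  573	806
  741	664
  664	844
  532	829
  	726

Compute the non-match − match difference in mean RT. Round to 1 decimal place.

M(match) = 4429/7 = 632.714
M(non-match) = 6038/8 = 754.750
Difference = 754.750 − 632.714 = 122.036 ms

122.0 ms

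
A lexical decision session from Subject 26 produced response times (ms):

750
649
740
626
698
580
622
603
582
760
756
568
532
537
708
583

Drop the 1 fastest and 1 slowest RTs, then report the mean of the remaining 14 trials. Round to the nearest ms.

Sorted: 532, 537, 568, 580, 582, 583, 603, 622, 626, 649, 698, 708, 740, 750, 756, 760
Drop lowest 1 (532) and highest 1 (760)
Remaining (n=14): Σ = 9002, mean = 9002/14 = 643.000

643 ms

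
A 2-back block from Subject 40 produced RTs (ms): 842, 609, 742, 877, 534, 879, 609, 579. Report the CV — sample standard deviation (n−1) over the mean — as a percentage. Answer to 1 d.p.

20.2%

n = 8, Σ = 5671, M = 708.8750
Σ(x−M)² = 143426.875; s = √(143426.875/7) = 143.1417
CV = 143.1417 / 708.8750 = 0.20193 = 20.193%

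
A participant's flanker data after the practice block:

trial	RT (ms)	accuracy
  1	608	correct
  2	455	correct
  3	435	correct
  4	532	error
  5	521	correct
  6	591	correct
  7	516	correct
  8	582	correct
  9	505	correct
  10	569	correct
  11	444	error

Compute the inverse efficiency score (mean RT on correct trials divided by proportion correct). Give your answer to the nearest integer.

Correct trials (n=9): 608, 455, 435, 521, 591, 516, 582, 505, 569
Mean correct RT = 4782/9 = 531.3333 ms
Proportion correct = 9/11
IES = 531.3333 / (9/11) = 649.407 ms

649 ms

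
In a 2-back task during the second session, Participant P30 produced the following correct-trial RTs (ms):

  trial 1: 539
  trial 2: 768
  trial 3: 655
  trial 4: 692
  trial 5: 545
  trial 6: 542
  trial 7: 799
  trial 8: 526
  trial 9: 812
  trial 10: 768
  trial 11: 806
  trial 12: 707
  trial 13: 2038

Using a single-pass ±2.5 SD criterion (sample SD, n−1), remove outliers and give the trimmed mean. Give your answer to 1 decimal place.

679.9 ms

n = 13, ΣRT = 10197, M = 784.385
Σ(x−M)² = 1847827.08; s = √(1847827.08/12) = 392.410
Cutoffs: 784.385 ± 2.5·392.410 → [-196.6, 1765.4]
Outside: 2038 → excluded.
Retained (n=12): Σ = 8159, mean = 8159/12 = 679.917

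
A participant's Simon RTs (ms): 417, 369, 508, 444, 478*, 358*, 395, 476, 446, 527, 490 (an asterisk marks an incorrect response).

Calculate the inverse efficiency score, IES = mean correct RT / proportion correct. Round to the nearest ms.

553 ms

Correct trials (n=9): 417, 369, 508, 444, 395, 476, 446, 527, 490
Mean correct RT = 4072/9 = 452.4444 ms
Proportion correct = 9/11
IES = 452.4444 / (9/11) = 552.988 ms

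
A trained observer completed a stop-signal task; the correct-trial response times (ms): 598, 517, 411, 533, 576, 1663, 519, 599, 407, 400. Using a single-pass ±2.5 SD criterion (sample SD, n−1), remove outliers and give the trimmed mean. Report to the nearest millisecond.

507 ms

n = 10, ΣRT = 6223, M = 622.300
Σ(x−M)² = 1256486.10; s = √(1256486.10/9) = 373.644
Cutoffs: 622.300 ± 2.5·373.644 → [-311.8, 1556.4]
Outside: 1663 → excluded.
Retained (n=9): Σ = 4560, mean = 4560/9 = 506.667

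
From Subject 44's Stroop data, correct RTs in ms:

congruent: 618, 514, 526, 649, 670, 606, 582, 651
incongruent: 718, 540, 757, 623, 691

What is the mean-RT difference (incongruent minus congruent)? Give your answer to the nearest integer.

64 ms

M(congruent) = 4816/8 = 602.000
M(incongruent) = 3329/5 = 665.800
Difference = 665.800 − 602.000 = 63.800 ms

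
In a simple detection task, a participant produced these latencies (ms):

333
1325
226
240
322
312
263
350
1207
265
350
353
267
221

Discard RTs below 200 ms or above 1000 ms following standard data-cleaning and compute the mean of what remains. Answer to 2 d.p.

Excluded: 1207, 1325
Retained (n=12): Σ = 3502
Mean = 3502/12 = 291.8333

291.83 ms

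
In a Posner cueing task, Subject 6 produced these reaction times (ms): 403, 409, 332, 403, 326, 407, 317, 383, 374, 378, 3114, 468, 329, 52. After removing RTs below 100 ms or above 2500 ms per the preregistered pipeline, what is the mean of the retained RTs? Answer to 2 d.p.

Excluded: 52, 3114
Retained (n=12): Σ = 4529
Mean = 4529/12 = 377.4167

377.42 ms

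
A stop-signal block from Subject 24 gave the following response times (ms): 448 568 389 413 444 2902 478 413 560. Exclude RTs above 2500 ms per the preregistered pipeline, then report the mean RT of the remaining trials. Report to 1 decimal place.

464.1 ms

Excluded: 2902
Retained (n=8): Σ = 3713
Mean = 3713/8 = 464.1250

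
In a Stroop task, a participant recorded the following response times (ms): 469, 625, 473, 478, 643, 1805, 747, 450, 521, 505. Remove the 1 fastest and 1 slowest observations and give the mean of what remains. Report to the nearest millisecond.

Sorted: 450, 469, 473, 478, 505, 521, 625, 643, 747, 1805
Drop lowest 1 (450) and highest 1 (1805)
Remaining (n=8): Σ = 4461, mean = 4461/8 = 557.625

558 ms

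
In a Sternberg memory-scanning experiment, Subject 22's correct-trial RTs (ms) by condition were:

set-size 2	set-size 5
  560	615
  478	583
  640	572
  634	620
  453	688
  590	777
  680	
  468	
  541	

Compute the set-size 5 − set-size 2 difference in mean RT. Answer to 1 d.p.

M(set-size 2) = 5044/9 = 560.444
M(set-size 5) = 3855/6 = 642.500
Difference = 642.500 − 560.444 = 82.056 ms

82.1 ms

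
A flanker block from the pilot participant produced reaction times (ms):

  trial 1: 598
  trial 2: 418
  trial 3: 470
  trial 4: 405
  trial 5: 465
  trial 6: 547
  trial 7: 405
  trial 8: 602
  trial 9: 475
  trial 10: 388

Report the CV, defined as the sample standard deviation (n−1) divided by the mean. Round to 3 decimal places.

0.167

n = 10, Σ = 4773, M = 477.3000
Σ(x−M)² = 57132.100; s = √(57132.100/9) = 79.6744
CV = 79.6744 / 477.3000 = 0.16693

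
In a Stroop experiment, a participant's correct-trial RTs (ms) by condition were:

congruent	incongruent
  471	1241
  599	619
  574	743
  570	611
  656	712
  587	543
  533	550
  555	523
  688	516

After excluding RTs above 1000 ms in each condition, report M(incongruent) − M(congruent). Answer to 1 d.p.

20.7 ms

incongruent: exclude 1241
M(congruent) = 5233/9 = 581.444
M(incongruent) = 4817/8 = 602.125
Difference = 602.125 − 581.444 = 20.681 ms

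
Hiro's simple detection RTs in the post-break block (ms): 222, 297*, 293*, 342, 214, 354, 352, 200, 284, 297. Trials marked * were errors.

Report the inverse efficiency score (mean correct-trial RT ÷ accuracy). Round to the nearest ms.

354 ms

Correct trials (n=8): 222, 342, 214, 354, 352, 200, 284, 297
Mean correct RT = 2265/8 = 283.1250 ms
Proportion correct = 8/10
IES = 283.1250 / (8/10) = 353.906 ms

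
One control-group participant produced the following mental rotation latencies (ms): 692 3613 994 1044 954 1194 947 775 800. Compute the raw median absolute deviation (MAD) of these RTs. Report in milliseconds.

154 ms

Sorted: 692, 775, 800, 947, 954, 994, 1044, 1194, 3613 → median = 954
|x − 954|: 262, 2659, 40, 90, 0, 240, 7, 179, 154
Sorted deviations: 0, 7, 40, 90, 154, 179, 240, 262, 2659 → MAD = 154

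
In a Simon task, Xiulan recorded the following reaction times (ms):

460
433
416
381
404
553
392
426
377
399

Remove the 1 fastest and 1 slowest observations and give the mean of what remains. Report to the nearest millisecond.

414 ms

Sorted: 377, 381, 392, 399, 404, 416, 426, 433, 460, 553
Drop lowest 1 (377) and highest 1 (553)
Remaining (n=8): Σ = 3311, mean = 3311/8 = 413.875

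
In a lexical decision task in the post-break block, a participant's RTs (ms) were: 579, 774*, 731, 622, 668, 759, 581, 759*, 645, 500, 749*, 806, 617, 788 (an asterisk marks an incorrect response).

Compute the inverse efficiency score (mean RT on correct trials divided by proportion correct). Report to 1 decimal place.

Correct trials (n=11): 579, 731, 622, 668, 759, 581, 645, 500, 806, 617, 788
Mean correct RT = 7296/11 = 663.2727 ms
Proportion correct = 11/14
IES = 663.2727 / (11/14) = 844.165 ms

844.2 ms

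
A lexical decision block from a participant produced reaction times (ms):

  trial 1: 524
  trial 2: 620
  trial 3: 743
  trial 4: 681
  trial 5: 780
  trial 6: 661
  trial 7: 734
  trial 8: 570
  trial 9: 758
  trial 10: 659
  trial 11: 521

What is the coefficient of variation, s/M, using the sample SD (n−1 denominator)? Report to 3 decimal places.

n = 11, Σ = 7251, M = 659.1818
Σ(x−M)² = 84321.636; s = √(84321.636/10) = 91.8268
CV = 91.8268 / 659.1818 = 0.13930

0.139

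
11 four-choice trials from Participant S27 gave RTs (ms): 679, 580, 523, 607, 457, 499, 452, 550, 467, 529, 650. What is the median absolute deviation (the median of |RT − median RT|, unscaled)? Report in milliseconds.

Sorted: 452, 457, 467, 499, 523, 529, 550, 580, 607, 650, 679 → median = 529
|x − 529|: 150, 51, 6, 78, 72, 30, 77, 21, 62, 0, 121
Sorted deviations: 0, 6, 21, 30, 51, 62, 72, 77, 78, 121, 150 → MAD = 62

62 ms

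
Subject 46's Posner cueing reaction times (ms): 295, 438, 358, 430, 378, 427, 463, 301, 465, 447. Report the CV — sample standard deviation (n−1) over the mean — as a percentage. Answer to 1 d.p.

n = 10, Σ = 4002, M = 400.2000
Σ(x−M)² = 36549.600; s = √(36549.600/9) = 63.7265
CV = 63.7265 / 400.2000 = 0.15924 = 15.924%

15.9%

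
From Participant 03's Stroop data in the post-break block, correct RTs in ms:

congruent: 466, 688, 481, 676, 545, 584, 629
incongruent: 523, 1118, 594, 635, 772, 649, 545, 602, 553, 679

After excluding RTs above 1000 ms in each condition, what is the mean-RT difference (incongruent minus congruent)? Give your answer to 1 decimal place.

35.6 ms

incongruent: exclude 1118
M(congruent) = 4069/7 = 581.286
M(incongruent) = 5552/9 = 616.889
Difference = 616.889 − 581.286 = 35.603 ms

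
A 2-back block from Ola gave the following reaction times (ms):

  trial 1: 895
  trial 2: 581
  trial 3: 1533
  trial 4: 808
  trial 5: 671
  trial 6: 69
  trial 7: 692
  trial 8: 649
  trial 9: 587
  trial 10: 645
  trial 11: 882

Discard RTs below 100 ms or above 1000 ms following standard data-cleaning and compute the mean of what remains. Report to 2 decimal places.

Excluded: 69, 1533
Retained (n=9): Σ = 6410
Mean = 6410/9 = 712.2222

712.22 ms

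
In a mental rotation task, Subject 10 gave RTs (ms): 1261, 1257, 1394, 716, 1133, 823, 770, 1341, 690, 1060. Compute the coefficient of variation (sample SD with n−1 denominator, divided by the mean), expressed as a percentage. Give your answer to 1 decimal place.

26.1%

n = 10, Σ = 10445, M = 1044.5000
Σ(x−M)² = 668158.500; s = √(668158.500/9) = 272.4699
CV = 272.4699 / 1044.5000 = 0.26086 = 26.086%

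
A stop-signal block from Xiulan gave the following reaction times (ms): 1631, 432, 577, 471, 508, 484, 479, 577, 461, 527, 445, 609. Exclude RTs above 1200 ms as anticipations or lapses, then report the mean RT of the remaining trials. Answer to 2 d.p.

Excluded: 1631
Retained (n=11): Σ = 5570
Mean = 5570/11 = 506.3636

506.36 ms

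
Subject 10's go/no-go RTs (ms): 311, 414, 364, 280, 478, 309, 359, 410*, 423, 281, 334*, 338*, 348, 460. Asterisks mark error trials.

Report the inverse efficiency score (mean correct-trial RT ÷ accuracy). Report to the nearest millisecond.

Correct trials (n=11): 311, 414, 364, 280, 478, 309, 359, 423, 281, 348, 460
Mean correct RT = 4027/11 = 366.0909 ms
Proportion correct = 11/14
IES = 366.0909 / (11/14) = 465.934 ms

466 ms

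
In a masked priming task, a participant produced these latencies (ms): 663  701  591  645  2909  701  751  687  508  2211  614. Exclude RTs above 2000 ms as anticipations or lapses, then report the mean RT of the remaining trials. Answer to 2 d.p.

651.22 ms

Excluded: 2211, 2909
Retained (n=9): Σ = 5861
Mean = 5861/9 = 651.2222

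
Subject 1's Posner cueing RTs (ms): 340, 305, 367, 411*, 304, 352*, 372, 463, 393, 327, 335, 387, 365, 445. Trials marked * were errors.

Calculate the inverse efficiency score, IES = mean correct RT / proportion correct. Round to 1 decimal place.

Correct trials (n=12): 340, 305, 367, 304, 372, 463, 393, 327, 335, 387, 365, 445
Mean correct RT = 4403/12 = 366.9167 ms
Proportion correct = 12/14
IES = 366.9167 / (12/14) = 428.069 ms

428.1 ms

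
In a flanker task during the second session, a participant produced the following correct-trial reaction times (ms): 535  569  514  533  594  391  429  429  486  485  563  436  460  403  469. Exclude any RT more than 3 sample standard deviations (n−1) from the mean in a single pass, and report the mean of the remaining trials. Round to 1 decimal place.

486.4 ms

n = 15, ΣRT = 7296, M = 486.400
Σ(x−M)² = 55751.60; s = √(55751.60/14) = 63.105
Cutoffs: 486.400 ± 3·63.105 → [297.1, 675.7]
No RTs fall outside the cutoffs; all 15 retained. Mean = 7296/15 = 486.400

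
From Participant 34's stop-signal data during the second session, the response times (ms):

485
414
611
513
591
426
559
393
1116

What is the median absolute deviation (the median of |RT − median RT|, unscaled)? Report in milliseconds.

87 ms

Sorted: 393, 414, 426, 485, 513, 559, 591, 611, 1116 → median = 513
|x − 513|: 28, 99, 98, 0, 78, 87, 46, 120, 603
Sorted deviations: 0, 28, 46, 78, 87, 98, 99, 120, 603 → MAD = 87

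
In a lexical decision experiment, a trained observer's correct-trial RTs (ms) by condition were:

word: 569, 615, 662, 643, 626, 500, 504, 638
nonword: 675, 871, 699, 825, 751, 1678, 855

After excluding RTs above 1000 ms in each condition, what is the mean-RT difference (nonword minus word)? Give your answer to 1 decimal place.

nonword: exclude 1678
M(word) = 4757/8 = 594.625
M(nonword) = 4676/6 = 779.333
Difference = 779.333 − 594.625 = 184.708 ms

184.7 ms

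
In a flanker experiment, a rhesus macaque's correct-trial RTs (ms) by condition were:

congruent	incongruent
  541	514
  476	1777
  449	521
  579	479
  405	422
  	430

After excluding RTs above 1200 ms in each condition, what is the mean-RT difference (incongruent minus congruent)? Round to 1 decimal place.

incongruent: exclude 1777
M(congruent) = 2450/5 = 490.000
M(incongruent) = 2366/5 = 473.200
Difference = 473.200 − 490.000 = -16.800 ms

-16.8 ms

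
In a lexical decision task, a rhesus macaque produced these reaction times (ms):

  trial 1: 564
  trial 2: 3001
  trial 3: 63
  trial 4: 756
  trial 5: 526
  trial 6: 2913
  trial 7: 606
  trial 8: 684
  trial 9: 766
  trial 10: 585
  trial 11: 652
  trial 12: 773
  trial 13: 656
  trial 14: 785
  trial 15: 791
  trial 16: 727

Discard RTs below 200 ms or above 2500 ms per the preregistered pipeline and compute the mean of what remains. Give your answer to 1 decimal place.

682.4 ms

Excluded: 63, 2913, 3001
Retained (n=13): Σ = 8871
Mean = 8871/13 = 682.3846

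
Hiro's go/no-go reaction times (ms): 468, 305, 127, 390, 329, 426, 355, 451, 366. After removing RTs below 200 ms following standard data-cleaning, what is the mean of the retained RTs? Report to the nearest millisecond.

Excluded: 127
Retained (n=8): Σ = 3090
Mean = 3090/8 = 386.2500

386 ms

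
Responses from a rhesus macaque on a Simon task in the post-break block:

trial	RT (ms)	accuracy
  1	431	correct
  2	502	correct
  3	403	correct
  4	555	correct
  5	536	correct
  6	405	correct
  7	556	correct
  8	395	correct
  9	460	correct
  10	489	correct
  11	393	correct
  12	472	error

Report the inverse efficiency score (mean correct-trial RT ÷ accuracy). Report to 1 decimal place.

508.3 ms

Correct trials (n=11): 431, 502, 403, 555, 536, 405, 556, 395, 460, 489, 393
Mean correct RT = 5125/11 = 465.9091 ms
Proportion correct = 11/12
IES = 465.9091 / (11/12) = 508.264 ms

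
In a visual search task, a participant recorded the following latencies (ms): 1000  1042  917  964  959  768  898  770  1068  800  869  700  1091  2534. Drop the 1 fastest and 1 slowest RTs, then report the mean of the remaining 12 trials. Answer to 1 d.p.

Sorted: 700, 768, 770, 800, 869, 898, 917, 959, 964, 1000, 1042, 1068, 1091, 2534
Drop lowest 1 (700) and highest 1 (2534)
Remaining (n=12): Σ = 11146, mean = 11146/12 = 928.833

928.8 ms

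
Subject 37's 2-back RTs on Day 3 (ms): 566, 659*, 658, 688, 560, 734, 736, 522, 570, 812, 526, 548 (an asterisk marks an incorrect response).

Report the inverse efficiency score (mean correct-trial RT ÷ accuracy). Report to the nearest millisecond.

Correct trials (n=11): 566, 658, 688, 560, 734, 736, 522, 570, 812, 526, 548
Mean correct RT = 6920/11 = 629.0909 ms
Proportion correct = 11/12
IES = 629.0909 / (11/12) = 686.281 ms

686 ms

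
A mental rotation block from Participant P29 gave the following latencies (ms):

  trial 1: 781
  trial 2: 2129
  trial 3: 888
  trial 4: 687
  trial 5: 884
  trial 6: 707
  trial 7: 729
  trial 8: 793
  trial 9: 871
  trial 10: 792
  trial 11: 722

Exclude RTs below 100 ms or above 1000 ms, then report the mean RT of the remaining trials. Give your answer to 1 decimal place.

Excluded: 2129
Retained (n=10): Σ = 7854
Mean = 7854/10 = 785.4000

785.4 ms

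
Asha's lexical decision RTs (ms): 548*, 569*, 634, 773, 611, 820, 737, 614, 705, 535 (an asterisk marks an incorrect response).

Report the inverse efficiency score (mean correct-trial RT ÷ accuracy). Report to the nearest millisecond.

848 ms

Correct trials (n=8): 634, 773, 611, 820, 737, 614, 705, 535
Mean correct RT = 5429/8 = 678.6250 ms
Proportion correct = 8/10
IES = 678.6250 / (8/10) = 848.281 ms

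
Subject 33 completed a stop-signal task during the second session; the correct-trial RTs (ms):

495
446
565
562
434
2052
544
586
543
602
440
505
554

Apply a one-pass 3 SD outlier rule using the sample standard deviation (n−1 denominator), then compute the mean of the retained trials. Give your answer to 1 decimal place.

523.0 ms

n = 13, ΣRT = 8328, M = 640.615
Σ(x−M)² = 2195151.08; s = √(2195151.08/12) = 427.702
Cutoffs: 640.615 ± 3·427.702 → [-642.5, 1923.7]
Outside: 2052 → excluded.
Retained (n=12): Σ = 6276, mean = 6276/12 = 523.000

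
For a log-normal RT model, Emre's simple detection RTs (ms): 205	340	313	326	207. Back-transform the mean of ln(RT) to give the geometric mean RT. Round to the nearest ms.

ln(RT): 5.3230, 5.8289, 5.7462, 5.7869, 5.3327
Mean ln(RT) = 28.0178/5 = 5.60355
Geometric mean = exp(5.60355) = 271.39 ms

271 ms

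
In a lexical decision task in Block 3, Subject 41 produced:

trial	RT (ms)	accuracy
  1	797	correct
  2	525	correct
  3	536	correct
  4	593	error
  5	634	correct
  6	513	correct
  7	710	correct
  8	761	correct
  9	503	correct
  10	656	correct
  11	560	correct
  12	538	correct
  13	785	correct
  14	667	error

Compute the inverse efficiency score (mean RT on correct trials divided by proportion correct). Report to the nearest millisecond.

Correct trials (n=12): 797, 525, 536, 634, 513, 710, 761, 503, 656, 560, 538, 785
Mean correct RT = 7518/12 = 626.5000 ms
Proportion correct = 12/14
IES = 626.5000 / (12/14) = 730.917 ms

731 ms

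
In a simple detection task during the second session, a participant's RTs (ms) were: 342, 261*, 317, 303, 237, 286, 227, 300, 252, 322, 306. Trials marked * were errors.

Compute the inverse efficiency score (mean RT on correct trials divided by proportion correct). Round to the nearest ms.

318 ms

Correct trials (n=10): 342, 317, 303, 237, 286, 227, 300, 252, 322, 306
Mean correct RT = 2892/10 = 289.2000 ms
Proportion correct = 10/11
IES = 289.2000 / (10/11) = 318.120 ms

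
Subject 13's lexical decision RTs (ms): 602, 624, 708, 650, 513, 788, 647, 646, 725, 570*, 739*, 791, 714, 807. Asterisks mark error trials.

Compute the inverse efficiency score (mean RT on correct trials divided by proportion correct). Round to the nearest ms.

799 ms

Correct trials (n=12): 602, 624, 708, 650, 513, 788, 647, 646, 725, 791, 714, 807
Mean correct RT = 8215/12 = 684.5833 ms
Proportion correct = 12/14
IES = 684.5833 / (12/14) = 798.681 ms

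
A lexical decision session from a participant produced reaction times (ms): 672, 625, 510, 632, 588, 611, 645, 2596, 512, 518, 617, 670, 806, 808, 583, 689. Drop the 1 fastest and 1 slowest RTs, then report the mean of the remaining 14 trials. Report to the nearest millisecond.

641 ms

Sorted: 510, 512, 518, 583, 588, 611, 617, 625, 632, 645, 670, 672, 689, 806, 808, 2596
Drop lowest 1 (510) and highest 1 (2596)
Remaining (n=14): Σ = 8976, mean = 8976/14 = 641.143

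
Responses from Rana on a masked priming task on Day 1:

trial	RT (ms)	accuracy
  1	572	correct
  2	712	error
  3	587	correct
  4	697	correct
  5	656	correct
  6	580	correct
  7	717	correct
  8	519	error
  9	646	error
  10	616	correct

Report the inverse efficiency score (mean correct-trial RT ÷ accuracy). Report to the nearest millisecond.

Correct trials (n=7): 572, 587, 697, 656, 580, 717, 616
Mean correct RT = 4425/7 = 632.1429 ms
Proportion correct = 7/10
IES = 632.1429 / (7/10) = 903.061 ms

903 ms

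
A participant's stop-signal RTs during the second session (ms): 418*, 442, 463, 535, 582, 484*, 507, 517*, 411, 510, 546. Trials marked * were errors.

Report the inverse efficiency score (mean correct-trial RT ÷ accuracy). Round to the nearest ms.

Correct trials (n=8): 442, 463, 535, 582, 507, 411, 510, 546
Mean correct RT = 3996/8 = 499.5000 ms
Proportion correct = 8/11
IES = 499.5000 / (8/11) = 686.812 ms

687 ms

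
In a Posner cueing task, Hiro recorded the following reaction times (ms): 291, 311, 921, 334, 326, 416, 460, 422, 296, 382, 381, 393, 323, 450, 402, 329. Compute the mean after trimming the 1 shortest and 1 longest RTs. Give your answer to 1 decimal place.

373.2 ms

Sorted: 291, 296, 311, 323, 326, 329, 334, 381, 382, 393, 402, 416, 422, 450, 460, 921
Drop lowest 1 (291) and highest 1 (921)
Remaining (n=14): Σ = 5225, mean = 5225/14 = 373.214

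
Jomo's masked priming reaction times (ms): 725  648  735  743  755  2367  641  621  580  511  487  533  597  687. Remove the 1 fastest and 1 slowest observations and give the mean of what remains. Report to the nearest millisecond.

Sorted: 487, 511, 533, 580, 597, 621, 641, 648, 687, 725, 735, 743, 755, 2367
Drop lowest 1 (487) and highest 1 (2367)
Remaining (n=12): Σ = 7776, mean = 7776/12 = 648.000

648 ms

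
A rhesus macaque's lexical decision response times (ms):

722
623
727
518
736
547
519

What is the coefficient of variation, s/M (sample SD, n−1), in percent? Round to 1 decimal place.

16.1%

n = 7, Σ = 4392, M = 627.4286
Σ(x−M)² = 60865.714; s = √(60865.714/6) = 100.7188
CV = 100.7188 / 627.4286 = 0.16053 = 16.053%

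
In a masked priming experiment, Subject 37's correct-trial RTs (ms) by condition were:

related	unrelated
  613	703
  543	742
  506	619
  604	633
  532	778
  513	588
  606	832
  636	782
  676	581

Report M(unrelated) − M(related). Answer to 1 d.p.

M(related) = 5229/9 = 581.000
M(unrelated) = 6258/9 = 695.333
Difference = 695.333 − 581.000 = 114.333 ms

114.3 ms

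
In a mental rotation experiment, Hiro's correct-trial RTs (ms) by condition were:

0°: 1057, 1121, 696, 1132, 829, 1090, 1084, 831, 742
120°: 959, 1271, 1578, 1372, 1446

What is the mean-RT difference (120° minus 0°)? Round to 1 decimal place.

371.6 ms

M(0°) = 8582/9 = 953.556
M(120°) = 6626/5 = 1325.200
Difference = 1325.200 − 953.556 = 371.644 ms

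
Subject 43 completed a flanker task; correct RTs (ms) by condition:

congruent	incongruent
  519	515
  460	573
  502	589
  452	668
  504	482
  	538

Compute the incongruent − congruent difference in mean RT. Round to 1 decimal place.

73.4 ms

M(congruent) = 2437/5 = 487.400
M(incongruent) = 3365/6 = 560.833
Difference = 560.833 − 487.400 = 73.433 ms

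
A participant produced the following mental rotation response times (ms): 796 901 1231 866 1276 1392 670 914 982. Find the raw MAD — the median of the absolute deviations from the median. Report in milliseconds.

118 ms

Sorted: 670, 796, 866, 901, 914, 982, 1231, 1276, 1392 → median = 914
|x − 914|: 118, 13, 317, 48, 362, 478, 244, 0, 68
Sorted deviations: 0, 13, 48, 68, 118, 244, 317, 362, 478 → MAD = 118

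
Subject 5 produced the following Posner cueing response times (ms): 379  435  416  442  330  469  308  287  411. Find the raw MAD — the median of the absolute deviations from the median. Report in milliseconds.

32 ms

Sorted: 287, 308, 330, 379, 411, 416, 435, 442, 469 → median = 411
|x − 411|: 32, 24, 5, 31, 81, 58, 103, 124, 0
Sorted deviations: 0, 5, 24, 31, 32, 58, 81, 103, 124 → MAD = 32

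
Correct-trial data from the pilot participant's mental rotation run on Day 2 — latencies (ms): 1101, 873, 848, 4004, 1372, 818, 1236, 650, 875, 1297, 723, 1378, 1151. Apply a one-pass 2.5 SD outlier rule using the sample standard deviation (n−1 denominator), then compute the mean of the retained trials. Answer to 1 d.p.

1026.8 ms

n = 13, ΣRT = 16326, M = 1255.846
Σ(x−M)² = 8918457.69; s = √(8918457.69/12) = 862.093
Cutoffs: 1255.846 ± 2.5·862.093 → [-899.4, 3411.1]
Outside: 4004 → excluded.
Retained (n=12): Σ = 12322, mean = 12322/12 = 1026.833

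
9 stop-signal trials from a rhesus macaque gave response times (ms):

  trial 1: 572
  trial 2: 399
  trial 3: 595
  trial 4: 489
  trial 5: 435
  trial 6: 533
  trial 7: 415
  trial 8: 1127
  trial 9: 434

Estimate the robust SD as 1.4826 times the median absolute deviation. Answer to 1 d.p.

109.7 ms

Sorted: 399, 415, 434, 435, 489, 533, 572, 595, 1127 → median = 489
|x − 489| sorted: 0, 44, 54, 55, 74, 83, 90, 106, 638 → MAD = 74
Robust SD ≈ 1.4826 × 74 = 109.712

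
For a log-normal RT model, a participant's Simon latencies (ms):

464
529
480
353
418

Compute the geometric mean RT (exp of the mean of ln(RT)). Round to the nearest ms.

445 ms

ln(RT): 6.1399, 6.2710, 6.1738, 5.8665, 6.0355
Mean ln(RT) = 30.4866/5 = 6.09732
Geometric mean = exp(6.09732) = 444.67 ms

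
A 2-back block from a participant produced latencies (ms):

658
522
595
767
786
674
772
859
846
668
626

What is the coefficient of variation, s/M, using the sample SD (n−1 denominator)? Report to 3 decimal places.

n = 11, Σ = 7773, M = 706.6364
Σ(x−M)² = 114830.545; s = √(114830.545/10) = 107.1590
CV = 107.1590 / 706.6364 = 0.15165

0.152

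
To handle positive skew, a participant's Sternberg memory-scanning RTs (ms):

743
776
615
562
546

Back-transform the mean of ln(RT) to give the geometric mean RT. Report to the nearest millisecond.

642 ms

ln(RT): 6.6107, 6.6542, 6.4216, 6.3315, 6.3026
Mean ln(RT) = 32.3206/5 = 6.46412
Geometric mean = exp(6.46412) = 641.70 ms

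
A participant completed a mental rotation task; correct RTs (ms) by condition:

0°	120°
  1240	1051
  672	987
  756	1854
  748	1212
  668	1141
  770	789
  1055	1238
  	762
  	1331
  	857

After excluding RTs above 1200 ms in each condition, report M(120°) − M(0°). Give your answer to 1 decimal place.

153.0 ms

0°: exclude 1240
120°: exclude 1854, 1212, 1238, 1331
M(0°) = 4669/6 = 778.167
M(120°) = 5587/6 = 931.167
Difference = 931.167 − 778.167 = 153.000 ms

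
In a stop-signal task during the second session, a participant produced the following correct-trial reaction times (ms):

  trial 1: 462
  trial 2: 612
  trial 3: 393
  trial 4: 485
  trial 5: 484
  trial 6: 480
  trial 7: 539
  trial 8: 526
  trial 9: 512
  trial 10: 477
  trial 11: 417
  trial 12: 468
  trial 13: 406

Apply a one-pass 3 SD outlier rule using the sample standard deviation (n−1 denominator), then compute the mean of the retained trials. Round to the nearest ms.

482 ms

n = 13, ΣRT = 6261, M = 481.615
Σ(x−M)² = 41543.08; s = √(41543.08/12) = 58.838
Cutoffs: 481.615 ± 3·58.838 → [305.1, 658.1]
No RTs fall outside the cutoffs; all 13 retained. Mean = 6261/13 = 481.615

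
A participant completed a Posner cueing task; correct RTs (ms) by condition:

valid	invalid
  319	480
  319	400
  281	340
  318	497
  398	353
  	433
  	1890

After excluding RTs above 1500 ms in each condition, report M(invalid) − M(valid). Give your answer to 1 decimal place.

90.2 ms

invalid: exclude 1890
M(valid) = 1635/5 = 327.000
M(invalid) = 2503/6 = 417.167
Difference = 417.167 − 327.000 = 90.167 ms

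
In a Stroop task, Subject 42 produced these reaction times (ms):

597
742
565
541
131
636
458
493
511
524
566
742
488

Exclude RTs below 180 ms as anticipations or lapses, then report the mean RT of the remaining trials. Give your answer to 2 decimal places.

Excluded: 131
Retained (n=12): Σ = 6863
Mean = 6863/12 = 571.9167

571.92 ms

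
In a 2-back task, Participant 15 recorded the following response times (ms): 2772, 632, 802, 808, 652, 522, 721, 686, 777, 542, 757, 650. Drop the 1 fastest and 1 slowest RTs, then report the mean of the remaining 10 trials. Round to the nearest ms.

Sorted: 522, 542, 632, 650, 652, 686, 721, 757, 777, 802, 808, 2772
Drop lowest 1 (522) and highest 1 (2772)
Remaining (n=10): Σ = 7027, mean = 7027/10 = 702.700

703 ms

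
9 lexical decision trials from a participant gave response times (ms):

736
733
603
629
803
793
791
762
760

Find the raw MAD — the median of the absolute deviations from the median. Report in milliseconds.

Sorted: 603, 629, 733, 736, 760, 762, 791, 793, 803 → median = 760
|x − 760|: 24, 27, 157, 131, 43, 33, 31, 2, 0
Sorted deviations: 0, 2, 24, 27, 31, 33, 43, 131, 157 → MAD = 31

31 ms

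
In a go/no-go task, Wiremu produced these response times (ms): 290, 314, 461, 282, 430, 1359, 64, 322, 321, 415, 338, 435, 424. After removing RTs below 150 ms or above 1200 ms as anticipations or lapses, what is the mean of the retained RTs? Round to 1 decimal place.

Excluded: 64, 1359
Retained (n=11): Σ = 4032
Mean = 4032/11 = 366.5455

366.5 ms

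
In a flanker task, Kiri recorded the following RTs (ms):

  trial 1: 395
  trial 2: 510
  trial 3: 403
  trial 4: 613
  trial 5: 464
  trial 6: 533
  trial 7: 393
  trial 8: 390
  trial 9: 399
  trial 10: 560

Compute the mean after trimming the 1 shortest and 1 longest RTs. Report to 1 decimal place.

Sorted: 390, 393, 395, 399, 403, 464, 510, 533, 560, 613
Drop lowest 1 (390) and highest 1 (613)
Remaining (n=8): Σ = 3657, mean = 3657/8 = 457.125

457.1 ms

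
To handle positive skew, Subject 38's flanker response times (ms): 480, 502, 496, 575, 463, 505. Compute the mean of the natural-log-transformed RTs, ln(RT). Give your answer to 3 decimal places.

6.219

ln(RT): 6.1738, 6.2186, 6.2066, 6.3544, 6.1377, 6.2246
Σ ln(RT) = 37.3156
Mean = 37.3156/6 = 6.21927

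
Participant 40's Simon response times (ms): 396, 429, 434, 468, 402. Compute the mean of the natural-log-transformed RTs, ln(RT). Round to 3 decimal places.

6.052

ln(RT): 5.9814, 6.0615, 6.0730, 6.1485, 5.9965
Σ ln(RT) = 30.2608
Mean = 30.2608/5 = 6.05217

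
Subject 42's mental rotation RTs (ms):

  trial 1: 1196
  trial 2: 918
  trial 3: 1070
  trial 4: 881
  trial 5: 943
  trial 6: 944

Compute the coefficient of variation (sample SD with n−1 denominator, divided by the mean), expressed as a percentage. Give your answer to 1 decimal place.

n = 6, Σ = 5952, M = 992.0000
Σ(x−M)² = 70202.000; s = √(70202.000/5) = 118.4922
CV = 118.4922 / 992.0000 = 0.11945 = 11.945%

11.9%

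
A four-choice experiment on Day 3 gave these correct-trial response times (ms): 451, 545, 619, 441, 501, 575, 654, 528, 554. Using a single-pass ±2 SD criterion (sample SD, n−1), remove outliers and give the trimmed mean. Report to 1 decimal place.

540.9 ms

n = 9, ΣRT = 4868, M = 540.889
Σ(x−M)² = 40062.89; s = √(40062.89/8) = 70.766
Cutoffs: 540.889 ± 2·70.766 → [399.4, 682.4]
No RTs fall outside the cutoffs; all 9 retained. Mean = 4868/9 = 540.889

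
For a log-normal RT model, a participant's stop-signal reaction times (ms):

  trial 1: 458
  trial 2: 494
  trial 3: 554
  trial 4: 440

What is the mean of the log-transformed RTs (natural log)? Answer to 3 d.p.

6.183

ln(RT): 6.1269, 6.2025, 6.3172, 6.0868
Σ ln(RT) = 24.7333
Mean = 24.7333/4 = 6.18334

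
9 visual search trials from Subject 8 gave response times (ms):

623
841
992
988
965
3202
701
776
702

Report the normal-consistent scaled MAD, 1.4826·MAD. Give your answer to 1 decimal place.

Sorted: 623, 701, 702, 776, 841, 965, 988, 992, 3202 → median = 841
|x − 841| sorted: 0, 65, 124, 139, 140, 147, 151, 218, 2361 → MAD = 140
Robust SD ≈ 1.4826 × 140 = 207.564

207.6 ms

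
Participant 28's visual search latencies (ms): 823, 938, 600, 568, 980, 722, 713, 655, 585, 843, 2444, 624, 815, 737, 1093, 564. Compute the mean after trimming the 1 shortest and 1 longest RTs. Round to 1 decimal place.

764.0 ms

Sorted: 564, 568, 585, 600, 624, 655, 713, 722, 737, 815, 823, 843, 938, 980, 1093, 2444
Drop lowest 1 (564) and highest 1 (2444)
Remaining (n=14): Σ = 10696, mean = 10696/14 = 764.000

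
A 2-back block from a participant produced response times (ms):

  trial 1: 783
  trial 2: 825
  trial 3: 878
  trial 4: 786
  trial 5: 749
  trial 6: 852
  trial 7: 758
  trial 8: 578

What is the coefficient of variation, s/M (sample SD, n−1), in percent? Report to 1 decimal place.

11.8%

n = 8, Σ = 6209, M = 776.1250
Σ(x−M)² = 58986.875; s = √(58986.875/7) = 91.7970
CV = 91.7970 / 776.1250 = 0.11828 = 11.828%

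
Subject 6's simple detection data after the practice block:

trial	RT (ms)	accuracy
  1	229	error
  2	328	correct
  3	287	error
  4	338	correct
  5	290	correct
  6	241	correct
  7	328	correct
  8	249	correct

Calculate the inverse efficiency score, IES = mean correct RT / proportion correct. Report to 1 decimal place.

Correct trials (n=6): 328, 338, 290, 241, 328, 249
Mean correct RT = 1774/6 = 295.6667 ms
Proportion correct = 6/8
IES = 295.6667 / (6/8) = 394.222 ms

394.2 ms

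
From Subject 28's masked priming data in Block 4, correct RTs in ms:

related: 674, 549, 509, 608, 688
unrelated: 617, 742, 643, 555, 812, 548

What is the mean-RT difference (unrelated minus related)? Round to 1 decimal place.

M(related) = 3028/5 = 605.600
M(unrelated) = 3917/6 = 652.833
Difference = 652.833 − 605.600 = 47.233 ms

47.2 ms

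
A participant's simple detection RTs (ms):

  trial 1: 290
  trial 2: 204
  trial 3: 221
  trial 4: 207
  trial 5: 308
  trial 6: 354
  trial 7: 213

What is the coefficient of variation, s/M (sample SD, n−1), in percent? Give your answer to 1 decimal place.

n = 7, Σ = 1797, M = 256.7143
Σ(x−M)² = 21639.429; s = √(21639.429/6) = 60.0547
CV = 60.0547 / 256.7143 = 0.23394 = 23.394%

23.4%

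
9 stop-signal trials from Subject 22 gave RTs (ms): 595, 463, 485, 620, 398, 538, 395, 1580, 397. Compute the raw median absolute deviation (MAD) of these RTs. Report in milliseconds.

88 ms

Sorted: 395, 397, 398, 463, 485, 538, 595, 620, 1580 → median = 485
|x − 485|: 110, 22, 0, 135, 87, 53, 90, 1095, 88
Sorted deviations: 0, 22, 53, 87, 88, 90, 110, 135, 1095 → MAD = 88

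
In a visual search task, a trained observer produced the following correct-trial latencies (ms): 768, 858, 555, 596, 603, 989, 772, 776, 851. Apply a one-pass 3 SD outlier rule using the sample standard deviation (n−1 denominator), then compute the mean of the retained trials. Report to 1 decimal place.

n = 9, ΣRT = 6768, M = 752.000
Σ(x−M)² = 163784.00; s = √(163784.00/8) = 143.084
Cutoffs: 752.000 ± 3·143.084 → [322.7, 1181.3]
No RTs fall outside the cutoffs; all 9 retained. Mean = 6768/9 = 752.000

752.0 ms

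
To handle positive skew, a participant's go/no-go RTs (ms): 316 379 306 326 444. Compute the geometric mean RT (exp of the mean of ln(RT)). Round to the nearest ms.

351 ms

ln(RT): 5.7557, 5.9375, 5.7236, 5.7869, 6.0958
Mean ln(RT) = 29.2996/5 = 5.85992
Geometric mean = exp(5.85992) = 350.70 ms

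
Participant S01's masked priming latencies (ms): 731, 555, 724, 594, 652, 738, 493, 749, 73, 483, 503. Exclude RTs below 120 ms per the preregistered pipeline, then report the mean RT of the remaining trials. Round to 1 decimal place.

Excluded: 73
Retained (n=10): Σ = 6222
Mean = 6222/10 = 622.2000

622.2 ms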